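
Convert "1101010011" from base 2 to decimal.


Input: "1101010011" in base 2
Positional expansion:
  Digit '1' (value 1) x 2^9 = 512
  Digit '1' (value 1) x 2^8 = 256
  Digit '0' (value 0) x 2^7 = 0
  Digit '1' (value 1) x 2^6 = 64
  Digit '0' (value 0) x 2^5 = 0
  Digit '1' (value 1) x 2^4 = 16
  Digit '0' (value 0) x 2^3 = 0
  Digit '0' (value 0) x 2^2 = 0
  Digit '1' (value 1) x 2^1 = 2
  Digit '1' (value 1) x 2^0 = 1
Sum = 851

851


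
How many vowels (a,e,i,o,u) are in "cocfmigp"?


Input: cocfmigp
Checking each character:
  'c' at position 0: consonant
  'o' at position 1: vowel (running total: 1)
  'c' at position 2: consonant
  'f' at position 3: consonant
  'm' at position 4: consonant
  'i' at position 5: vowel (running total: 2)
  'g' at position 6: consonant
  'p' at position 7: consonant
Total vowels: 2

2


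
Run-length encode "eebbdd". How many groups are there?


Input: eebbdd
Scanning for consecutive runs:
  Group 1: 'e' x 2 (positions 0-1)
  Group 2: 'b' x 2 (positions 2-3)
  Group 3: 'd' x 2 (positions 4-5)
Total groups: 3

3


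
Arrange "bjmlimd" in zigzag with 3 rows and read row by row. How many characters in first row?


Zigzag "bjmlimd" into 3 rows:
Placing characters:
  'b' => row 0
  'j' => row 1
  'm' => row 2
  'l' => row 1
  'i' => row 0
  'm' => row 1
  'd' => row 2
Rows:
  Row 0: "bi"
  Row 1: "jlm"
  Row 2: "md"
First row length: 2

2


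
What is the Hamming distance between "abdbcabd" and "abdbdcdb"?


Comparing "abdbcabd" and "abdbdcdb" position by position:
  Position 0: 'a' vs 'a' => same
  Position 1: 'b' vs 'b' => same
  Position 2: 'd' vs 'd' => same
  Position 3: 'b' vs 'b' => same
  Position 4: 'c' vs 'd' => differ
  Position 5: 'a' vs 'c' => differ
  Position 6: 'b' vs 'd' => differ
  Position 7: 'd' vs 'b' => differ
Total differences (Hamming distance): 4

4


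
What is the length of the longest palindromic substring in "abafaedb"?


Input: "abafaedb"
Checking substrings for palindromes:
  [0:3] "aba" (len 3) => palindrome
  [2:5] "afa" (len 3) => palindrome
Longest palindromic substring: "aba" with length 3

3


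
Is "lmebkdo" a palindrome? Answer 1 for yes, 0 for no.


Input: lmebkdo
Reversed: odkbeml
  Compare pos 0 ('l') with pos 6 ('o'): MISMATCH
  Compare pos 1 ('m') with pos 5 ('d'): MISMATCH
  Compare pos 2 ('e') with pos 4 ('k'): MISMATCH
Result: not a palindrome

0


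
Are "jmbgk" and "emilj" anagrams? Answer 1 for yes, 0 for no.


Strings: "jmbgk", "emilj"
Sorted first:  bgjkm
Sorted second: eijlm
Differ at position 0: 'b' vs 'e' => not anagrams

0


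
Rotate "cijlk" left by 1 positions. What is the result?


Input: "cijlk", rotate left by 1
First 1 characters: "c"
Remaining characters: "ijlk"
Concatenate remaining + first: "ijlk" + "c" = "ijlkc"

ijlkc


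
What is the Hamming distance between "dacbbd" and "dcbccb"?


Comparing "dacbbd" and "dcbccb" position by position:
  Position 0: 'd' vs 'd' => same
  Position 1: 'a' vs 'c' => differ
  Position 2: 'c' vs 'b' => differ
  Position 3: 'b' vs 'c' => differ
  Position 4: 'b' vs 'c' => differ
  Position 5: 'd' vs 'b' => differ
Total differences (Hamming distance): 5

5


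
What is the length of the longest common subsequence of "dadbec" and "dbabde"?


LCS of "dadbec" and "dbabde"
DP table:
           d    b    a    b    d    e
      0    0    0    0    0    0    0
  d   0    1    1    1    1    1    1
  a   0    1    1    2    2    2    2
  d   0    1    1    2    2    3    3
  b   0    1    2    2    3    3    3
  e   0    1    2    2    3    3    4
  c   0    1    2    2    3    3    4
LCS length = dp[6][6] = 4

4


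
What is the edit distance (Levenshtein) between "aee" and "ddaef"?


Computing edit distance: "aee" -> "ddaef"
DP table:
           d    d    a    e    f
      0    1    2    3    4    5
  a   1    1    2    2    3    4
  e   2    2    2    3    2    3
  e   3    3    3    3    3    3
Edit distance = dp[3][5] = 3

3


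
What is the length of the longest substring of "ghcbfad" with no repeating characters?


Input: "ghcbfad"
Sliding window (track last position of each char):
  Position 0 ('g'): window [0,0] length 1 -- new best
  Position 1 ('h'): window [0,1] length 2 -- new best
  Position 2 ('c'): window [0,2] length 3 -- new best
  Position 3 ('b'): window [0,3] length 4 -- new best
  Position 4 ('f'): window [0,4] length 5 -- new best
  Position 5 ('a'): window [0,5] length 6 -- new best
  Position 6 ('d'): window [0,6] length 7 -- new best
Longest substring with no repeats: "ghcbfad" with length 7

7


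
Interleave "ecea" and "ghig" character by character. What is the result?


Interleaving "ecea" and "ghig":
  Position 0: 'e' from first, 'g' from second => "eg"
  Position 1: 'c' from first, 'h' from second => "ch"
  Position 2: 'e' from first, 'i' from second => "ei"
  Position 3: 'a' from first, 'g' from second => "ag"
Result: egcheiag

egcheiag


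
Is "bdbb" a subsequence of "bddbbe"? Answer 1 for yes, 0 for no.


Check if "bdbb" is a subsequence of "bddbbe"
Greedy scan:
  Position 0 ('b'): matches sub[0] = 'b'
  Position 1 ('d'): matches sub[1] = 'd'
  Position 2 ('d'): no match needed
  Position 3 ('b'): matches sub[2] = 'b'
  Position 4 ('b'): matches sub[3] = 'b'
  Position 5 ('e'): no match needed
All 4 characters matched => is a subsequence

1


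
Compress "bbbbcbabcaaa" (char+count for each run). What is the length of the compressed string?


Input: bbbbcbabcaaa
Runs:
  'b' x 4 => "b4"
  'c' x 1 => "c1"
  'b' x 1 => "b1"
  'a' x 1 => "a1"
  'b' x 1 => "b1"
  'c' x 1 => "c1"
  'a' x 3 => "a3"
Compressed: "b4c1b1a1b1c1a3"
Compressed length: 14

14


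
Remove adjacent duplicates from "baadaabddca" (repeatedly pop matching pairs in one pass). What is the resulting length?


Input: baadaabddca
Stack-based adjacent duplicate removal:
  Read 'b': push. Stack: b
  Read 'a': push. Stack: ba
  Read 'a': matches stack top 'a' => pop. Stack: b
  Read 'd': push. Stack: bd
  Read 'a': push. Stack: bda
  Read 'a': matches stack top 'a' => pop. Stack: bd
  Read 'b': push. Stack: bdb
  Read 'd': push. Stack: bdbd
  Read 'd': matches stack top 'd' => pop. Stack: bdb
  Read 'c': push. Stack: bdbc
  Read 'a': push. Stack: bdbca
Final stack: "bdbca" (length 5)

5


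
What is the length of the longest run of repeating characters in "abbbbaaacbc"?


Input: "abbbbaaacbc"
Scanning for longest run:
  Position 1 ('b'): new char, reset run to 1
  Position 2 ('b'): continues run of 'b', length=2
  Position 3 ('b'): continues run of 'b', length=3
  Position 4 ('b'): continues run of 'b', length=4
  Position 5 ('a'): new char, reset run to 1
  Position 6 ('a'): continues run of 'a', length=2
  Position 7 ('a'): continues run of 'a', length=3
  Position 8 ('c'): new char, reset run to 1
  Position 9 ('b'): new char, reset run to 1
  Position 10 ('c'): new char, reset run to 1
Longest run: 'b' with length 4

4


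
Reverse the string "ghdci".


Input: ghdci
Reading characters right to left:
  Position 4: 'i'
  Position 3: 'c'
  Position 2: 'd'
  Position 1: 'h'
  Position 0: 'g'
Reversed: icdhg

icdhg


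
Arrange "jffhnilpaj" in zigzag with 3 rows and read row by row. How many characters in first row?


Zigzag "jffhnilpaj" into 3 rows:
Placing characters:
  'j' => row 0
  'f' => row 1
  'f' => row 2
  'h' => row 1
  'n' => row 0
  'i' => row 1
  'l' => row 2
  'p' => row 1
  'a' => row 0
  'j' => row 1
Rows:
  Row 0: "jna"
  Row 1: "fhipj"
  Row 2: "fl"
First row length: 3

3


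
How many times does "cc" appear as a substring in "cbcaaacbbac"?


Searching for "cc" in "cbcaaacbbac"
Scanning each position:
  Position 0: "cb" => no
  Position 1: "bc" => no
  Position 2: "ca" => no
  Position 3: "aa" => no
  Position 4: "aa" => no
  Position 5: "ac" => no
  Position 6: "cb" => no
  Position 7: "bb" => no
  Position 8: "ba" => no
  Position 9: "ac" => no
Total occurrences: 0

0


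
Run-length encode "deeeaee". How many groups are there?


Input: deeeaee
Scanning for consecutive runs:
  Group 1: 'd' x 1 (positions 0-0)
  Group 2: 'e' x 3 (positions 1-3)
  Group 3: 'a' x 1 (positions 4-4)
  Group 4: 'e' x 2 (positions 5-6)
Total groups: 4

4


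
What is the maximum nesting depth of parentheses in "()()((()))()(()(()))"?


Input: "()()((()))()(()(()))"
Tracking depth:
  Position 0 '(': depth becomes 1
  Position 1 ')': depth becomes 0
  Position 2 '(': depth becomes 1
  Position 3 ')': depth becomes 0
  Position 4 '(': depth becomes 1
  Position 5 '(': depth becomes 2
  Position 6 '(': depth becomes 3
  Position 7 ')': depth becomes 2
  Position 8 ')': depth becomes 1
  Position 9 ')': depth becomes 0
  Position 10 '(': depth becomes 1
  Position 11 ')': depth becomes 0
  Position 12 '(': depth becomes 1
  Position 13 '(': depth becomes 2
  Position 14 ')': depth becomes 1
  Position 15 '(': depth becomes 2
  Position 16 '(': depth becomes 3
  Position 17 ')': depth becomes 2
  Position 18 ')': depth becomes 1
  Position 19 ')': depth becomes 0
Maximum depth reached: 3

3


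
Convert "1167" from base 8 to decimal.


Input: "1167" in base 8
Positional expansion:
  Digit '1' (value 1) x 8^3 = 512
  Digit '1' (value 1) x 8^2 = 64
  Digit '6' (value 6) x 8^1 = 48
  Digit '7' (value 7) x 8^0 = 7
Sum = 631

631


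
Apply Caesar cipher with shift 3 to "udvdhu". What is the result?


Caesar cipher: shift "udvdhu" by 3
  'u' (pos 20) + 3 = pos 23 = 'x'
  'd' (pos 3) + 3 = pos 6 = 'g'
  'v' (pos 21) + 3 = pos 24 = 'y'
  'd' (pos 3) + 3 = pos 6 = 'g'
  'h' (pos 7) + 3 = pos 10 = 'k'
  'u' (pos 20) + 3 = pos 23 = 'x'
Result: xgygkx

xgygkx


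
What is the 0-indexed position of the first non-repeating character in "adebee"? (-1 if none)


Input: adebee
Character frequencies:
  'a': 1
  'b': 1
  'd': 1
  'e': 3
Scanning left to right for freq == 1:
  Position 0 ('a'): unique! => answer = 0

0


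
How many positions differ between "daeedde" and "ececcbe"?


Comparing "daeedde" and "ececcbe" position by position:
  Position 0: 'd' vs 'e' => DIFFER
  Position 1: 'a' vs 'c' => DIFFER
  Position 2: 'e' vs 'e' => same
  Position 3: 'e' vs 'c' => DIFFER
  Position 4: 'd' vs 'c' => DIFFER
  Position 5: 'd' vs 'b' => DIFFER
  Position 6: 'e' vs 'e' => same
Positions that differ: 5

5


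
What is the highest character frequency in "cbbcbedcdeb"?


Input: cbbcbedcdeb
Character counts:
  'b': 4
  'c': 3
  'd': 2
  'e': 2
Maximum frequency: 4

4


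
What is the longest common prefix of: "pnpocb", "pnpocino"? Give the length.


Words: pnpocb, pnpocino
  Position 0: all 'p' => match
  Position 1: all 'n' => match
  Position 2: all 'p' => match
  Position 3: all 'o' => match
  Position 4: all 'c' => match
  Position 5: ('b', 'i') => mismatch, stop
LCP = "pnpoc" (length 5)

5


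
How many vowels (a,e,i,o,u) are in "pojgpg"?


Input: pojgpg
Checking each character:
  'p' at position 0: consonant
  'o' at position 1: vowel (running total: 1)
  'j' at position 2: consonant
  'g' at position 3: consonant
  'p' at position 4: consonant
  'g' at position 5: consonant
Total vowels: 1

1


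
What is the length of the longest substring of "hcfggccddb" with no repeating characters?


Input: "hcfggccddb"
Sliding window (track last position of each char):
  Position 0 ('h'): window [0,0] length 1 -- new best
  Position 1 ('c'): window [0,1] length 2 -- new best
  Position 2 ('f'): window [0,2] length 3 -- new best
  Position 3 ('g'): window [0,3] length 4 -- new best
  Position 4 ('g'): repeat (last at 3), move window start to 4
  Position 4 ('g'): window [4,4] length 1
  Position 5 ('c'): window [4,5] length 2
  Position 6 ('c'): repeat (last at 5), move window start to 6
  Position 6 ('c'): window [6,6] length 1
  Position 7 ('d'): window [6,7] length 2
  Position 8 ('d'): repeat (last at 7), move window start to 8
  Position 8 ('d'): window [8,8] length 1
  Position 9 ('b'): window [8,9] length 2
Longest substring with no repeats: "hcfg" with length 4

4


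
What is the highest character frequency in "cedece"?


Input: cedece
Character counts:
  'c': 2
  'd': 1
  'e': 3
Maximum frequency: 3

3


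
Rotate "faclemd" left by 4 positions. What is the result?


Input: "faclemd", rotate left by 4
First 4 characters: "facl"
Remaining characters: "emd"
Concatenate remaining + first: "emd" + "facl" = "emdfacl"

emdfacl


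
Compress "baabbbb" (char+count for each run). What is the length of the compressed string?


Input: baabbbb
Runs:
  'b' x 1 => "b1"
  'a' x 2 => "a2"
  'b' x 4 => "b4"
Compressed: "b1a2b4"
Compressed length: 6

6


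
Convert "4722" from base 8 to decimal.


Input: "4722" in base 8
Positional expansion:
  Digit '4' (value 4) x 8^3 = 2048
  Digit '7' (value 7) x 8^2 = 448
  Digit '2' (value 2) x 8^1 = 16
  Digit '2' (value 2) x 8^0 = 2
Sum = 2514

2514


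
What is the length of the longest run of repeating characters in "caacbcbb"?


Input: "caacbcbb"
Scanning for longest run:
  Position 1 ('a'): new char, reset run to 1
  Position 2 ('a'): continues run of 'a', length=2
  Position 3 ('c'): new char, reset run to 1
  Position 4 ('b'): new char, reset run to 1
  Position 5 ('c'): new char, reset run to 1
  Position 6 ('b'): new char, reset run to 1
  Position 7 ('b'): continues run of 'b', length=2
Longest run: 'a' with length 2

2


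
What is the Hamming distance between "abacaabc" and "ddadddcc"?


Comparing "abacaabc" and "ddadddcc" position by position:
  Position 0: 'a' vs 'd' => differ
  Position 1: 'b' vs 'd' => differ
  Position 2: 'a' vs 'a' => same
  Position 3: 'c' vs 'd' => differ
  Position 4: 'a' vs 'd' => differ
  Position 5: 'a' vs 'd' => differ
  Position 6: 'b' vs 'c' => differ
  Position 7: 'c' vs 'c' => same
Total differences (Hamming distance): 6

6


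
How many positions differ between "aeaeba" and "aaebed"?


Comparing "aeaeba" and "aaebed" position by position:
  Position 0: 'a' vs 'a' => same
  Position 1: 'e' vs 'a' => DIFFER
  Position 2: 'a' vs 'e' => DIFFER
  Position 3: 'e' vs 'b' => DIFFER
  Position 4: 'b' vs 'e' => DIFFER
  Position 5: 'a' vs 'd' => DIFFER
Positions that differ: 5

5


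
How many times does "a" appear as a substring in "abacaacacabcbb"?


Searching for "a" in "abacaacacabcbb"
Scanning each position:
  Position 0: "a" => MATCH
  Position 1: "b" => no
  Position 2: "a" => MATCH
  Position 3: "c" => no
  Position 4: "a" => MATCH
  Position 5: "a" => MATCH
  Position 6: "c" => no
  Position 7: "a" => MATCH
  Position 8: "c" => no
  Position 9: "a" => MATCH
  Position 10: "b" => no
  Position 11: "c" => no
  Position 12: "b" => no
  Position 13: "b" => no
Total occurrences: 6

6


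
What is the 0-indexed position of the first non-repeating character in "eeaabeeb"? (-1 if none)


Input: eeaabeeb
Character frequencies:
  'a': 2
  'b': 2
  'e': 4
Scanning left to right for freq == 1:
  Position 0 ('e'): freq=4, skip
  Position 1 ('e'): freq=4, skip
  Position 2 ('a'): freq=2, skip
  Position 3 ('a'): freq=2, skip
  Position 4 ('b'): freq=2, skip
  Position 5 ('e'): freq=4, skip
  Position 6 ('e'): freq=4, skip
  Position 7 ('b'): freq=2, skip
  No unique character found => answer = -1

-1


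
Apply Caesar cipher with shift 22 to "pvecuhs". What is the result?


Caesar cipher: shift "pvecuhs" by 22
  'p' (pos 15) + 22 = pos 11 = 'l'
  'v' (pos 21) + 22 = pos 17 = 'r'
  'e' (pos 4) + 22 = pos 0 = 'a'
  'c' (pos 2) + 22 = pos 24 = 'y'
  'u' (pos 20) + 22 = pos 16 = 'q'
  'h' (pos 7) + 22 = pos 3 = 'd'
  's' (pos 18) + 22 = pos 14 = 'o'
Result: lrayqdo

lrayqdo


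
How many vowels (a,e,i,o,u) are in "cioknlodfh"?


Input: cioknlodfh
Checking each character:
  'c' at position 0: consonant
  'i' at position 1: vowel (running total: 1)
  'o' at position 2: vowel (running total: 2)
  'k' at position 3: consonant
  'n' at position 4: consonant
  'l' at position 5: consonant
  'o' at position 6: vowel (running total: 3)
  'd' at position 7: consonant
  'f' at position 8: consonant
  'h' at position 9: consonant
Total vowels: 3

3


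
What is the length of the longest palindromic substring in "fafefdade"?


Input: "fafefdade"
Checking substrings for palindromes:
  [0:3] "faf" (len 3) => palindrome
  [2:5] "fef" (len 3) => palindrome
  [5:8] "dad" (len 3) => palindrome
Longest palindromic substring: "faf" with length 3

3


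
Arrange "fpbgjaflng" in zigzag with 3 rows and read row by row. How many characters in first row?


Zigzag "fpbgjaflng" into 3 rows:
Placing characters:
  'f' => row 0
  'p' => row 1
  'b' => row 2
  'g' => row 1
  'j' => row 0
  'a' => row 1
  'f' => row 2
  'l' => row 1
  'n' => row 0
  'g' => row 1
Rows:
  Row 0: "fjn"
  Row 1: "pgalg"
  Row 2: "bf"
First row length: 3

3


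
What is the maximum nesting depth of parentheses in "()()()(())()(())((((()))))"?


Input: "()()()(())()(())((((()))))"
Tracking depth:
  Position 0 '(': depth becomes 1
  Position 1 ')': depth becomes 0
  Position 2 '(': depth becomes 1
  Position 3 ')': depth becomes 0
  Position 4 '(': depth becomes 1
  Position 5 ')': depth becomes 0
  Position 6 '(': depth becomes 1
  Position 7 '(': depth becomes 2
  Position 8 ')': depth becomes 1
  Position 9 ')': depth becomes 0
  Position 10 '(': depth becomes 1
  Position 11 ')': depth becomes 0
  Position 12 '(': depth becomes 1
  Position 13 '(': depth becomes 2
  Position 14 ')': depth becomes 1
  Position 15 ')': depth becomes 0
  Position 16 '(': depth becomes 1
  Position 17 '(': depth becomes 2
  Position 18 '(': depth becomes 3
  Position 19 '(': depth becomes 4
  Position 20 '(': depth becomes 5
  Position 21 ')': depth becomes 4
  Position 22 ')': depth becomes 3
  Position 23 ')': depth becomes 2
  Position 24 ')': depth becomes 1
  Position 25 ')': depth becomes 0
Maximum depth reached: 5

5


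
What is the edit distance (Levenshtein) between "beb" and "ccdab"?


Computing edit distance: "beb" -> "ccdab"
DP table:
           c    c    d    a    b
      0    1    2    3    4    5
  b   1    1    2    3    4    4
  e   2    2    2    3    4    5
  b   3    3    3    3    4    4
Edit distance = dp[3][5] = 4

4


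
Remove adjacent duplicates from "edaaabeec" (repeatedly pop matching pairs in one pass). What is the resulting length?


Input: edaaabeec
Stack-based adjacent duplicate removal:
  Read 'e': push. Stack: e
  Read 'd': push. Stack: ed
  Read 'a': push. Stack: eda
  Read 'a': matches stack top 'a' => pop. Stack: ed
  Read 'a': push. Stack: eda
  Read 'b': push. Stack: edab
  Read 'e': push. Stack: edabe
  Read 'e': matches stack top 'e' => pop. Stack: edab
  Read 'c': push. Stack: edabc
Final stack: "edabc" (length 5)

5


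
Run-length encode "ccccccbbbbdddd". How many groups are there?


Input: ccccccbbbbdddd
Scanning for consecutive runs:
  Group 1: 'c' x 6 (positions 0-5)
  Group 2: 'b' x 4 (positions 6-9)
  Group 3: 'd' x 4 (positions 10-13)
Total groups: 3

3


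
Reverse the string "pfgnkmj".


Input: pfgnkmj
Reading characters right to left:
  Position 6: 'j'
  Position 5: 'm'
  Position 4: 'k'
  Position 3: 'n'
  Position 2: 'g'
  Position 1: 'f'
  Position 0: 'p'
Reversed: jmkngfp

jmkngfp


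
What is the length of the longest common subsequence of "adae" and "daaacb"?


LCS of "adae" and "daaacb"
DP table:
           d    a    a    a    c    b
      0    0    0    0    0    0    0
  a   0    0    1    1    1    1    1
  d   0    1    1    1    1    1    1
  a   0    1    2    2    2    2    2
  e   0    1    2    2    2    2    2
LCS length = dp[4][6] = 2

2


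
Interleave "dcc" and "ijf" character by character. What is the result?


Interleaving "dcc" and "ijf":
  Position 0: 'd' from first, 'i' from second => "di"
  Position 1: 'c' from first, 'j' from second => "cj"
  Position 2: 'c' from first, 'f' from second => "cf"
Result: dicjcf

dicjcf


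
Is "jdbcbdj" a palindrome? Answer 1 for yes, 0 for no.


Input: jdbcbdj
Reversed: jdbcbdj
  Compare pos 0 ('j') with pos 6 ('j'): match
  Compare pos 1 ('d') with pos 5 ('d'): match
  Compare pos 2 ('b') with pos 4 ('b'): match
Result: palindrome

1


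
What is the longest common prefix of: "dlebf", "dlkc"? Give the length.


Words: dlebf, dlkc
  Position 0: all 'd' => match
  Position 1: all 'l' => match
  Position 2: ('e', 'k') => mismatch, stop
LCP = "dl" (length 2)

2


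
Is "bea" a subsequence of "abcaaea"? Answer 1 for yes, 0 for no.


Check if "bea" is a subsequence of "abcaaea"
Greedy scan:
  Position 0 ('a'): no match needed
  Position 1 ('b'): matches sub[0] = 'b'
  Position 2 ('c'): no match needed
  Position 3 ('a'): no match needed
  Position 4 ('a'): no match needed
  Position 5 ('e'): matches sub[1] = 'e'
  Position 6 ('a'): matches sub[2] = 'a'
All 3 characters matched => is a subsequence

1


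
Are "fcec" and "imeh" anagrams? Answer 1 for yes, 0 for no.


Strings: "fcec", "imeh"
Sorted first:  ccef
Sorted second: ehim
Differ at position 0: 'c' vs 'e' => not anagrams

0


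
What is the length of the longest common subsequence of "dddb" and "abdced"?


LCS of "dddb" and "abdced"
DP table:
           a    b    d    c    e    d
      0    0    0    0    0    0    0
  d   0    0    0    1    1    1    1
  d   0    0    0    1    1    1    2
  d   0    0    0    1    1    1    2
  b   0    0    1    1    1    1    2
LCS length = dp[4][6] = 2

2


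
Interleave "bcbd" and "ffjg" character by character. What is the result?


Interleaving "bcbd" and "ffjg":
  Position 0: 'b' from first, 'f' from second => "bf"
  Position 1: 'c' from first, 'f' from second => "cf"
  Position 2: 'b' from first, 'j' from second => "bj"
  Position 3: 'd' from first, 'g' from second => "dg"
Result: bfcfbjdg

bfcfbjdg


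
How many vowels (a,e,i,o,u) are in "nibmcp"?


Input: nibmcp
Checking each character:
  'n' at position 0: consonant
  'i' at position 1: vowel (running total: 1)
  'b' at position 2: consonant
  'm' at position 3: consonant
  'c' at position 4: consonant
  'p' at position 5: consonant
Total vowels: 1

1


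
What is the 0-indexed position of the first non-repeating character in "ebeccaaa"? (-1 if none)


Input: ebeccaaa
Character frequencies:
  'a': 3
  'b': 1
  'c': 2
  'e': 2
Scanning left to right for freq == 1:
  Position 0 ('e'): freq=2, skip
  Position 1 ('b'): unique! => answer = 1

1


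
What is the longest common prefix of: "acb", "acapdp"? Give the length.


Words: acb, acapdp
  Position 0: all 'a' => match
  Position 1: all 'c' => match
  Position 2: ('b', 'a') => mismatch, stop
LCP = "ac" (length 2)

2


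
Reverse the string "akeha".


Input: akeha
Reading characters right to left:
  Position 4: 'a'
  Position 3: 'h'
  Position 2: 'e'
  Position 1: 'k'
  Position 0: 'a'
Reversed: aheka

aheka


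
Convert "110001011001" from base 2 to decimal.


Input: "110001011001" in base 2
Positional expansion:
  Digit '1' (value 1) x 2^11 = 2048
  Digit '1' (value 1) x 2^10 = 1024
  Digit '0' (value 0) x 2^9 = 0
  Digit '0' (value 0) x 2^8 = 0
  Digit '0' (value 0) x 2^7 = 0
  Digit '1' (value 1) x 2^6 = 64
  Digit '0' (value 0) x 2^5 = 0
  Digit '1' (value 1) x 2^4 = 16
  Digit '1' (value 1) x 2^3 = 8
  Digit '0' (value 0) x 2^2 = 0
  Digit '0' (value 0) x 2^1 = 0
  Digit '1' (value 1) x 2^0 = 1
Sum = 3161

3161


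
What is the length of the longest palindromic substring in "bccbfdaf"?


Input: "bccbfdaf"
Checking substrings for palindromes:
  [0:4] "bccb" (len 4) => palindrome
  [1:3] "cc" (len 2) => palindrome
Longest palindromic substring: "bccb" with length 4

4


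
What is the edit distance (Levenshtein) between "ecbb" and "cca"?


Computing edit distance: "ecbb" -> "cca"
DP table:
           c    c    a
      0    1    2    3
  e   1    1    2    3
  c   2    1    1    2
  b   3    2    2    2
  b   4    3    3    3
Edit distance = dp[4][3] = 3

3


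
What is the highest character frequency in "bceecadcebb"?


Input: bceecadcebb
Character counts:
  'a': 1
  'b': 3
  'c': 3
  'd': 1
  'e': 3
Maximum frequency: 3

3


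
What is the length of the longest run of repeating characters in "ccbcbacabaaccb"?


Input: "ccbcbacabaaccb"
Scanning for longest run:
  Position 1 ('c'): continues run of 'c', length=2
  Position 2 ('b'): new char, reset run to 1
  Position 3 ('c'): new char, reset run to 1
  Position 4 ('b'): new char, reset run to 1
  Position 5 ('a'): new char, reset run to 1
  Position 6 ('c'): new char, reset run to 1
  Position 7 ('a'): new char, reset run to 1
  Position 8 ('b'): new char, reset run to 1
  Position 9 ('a'): new char, reset run to 1
  Position 10 ('a'): continues run of 'a', length=2
  Position 11 ('c'): new char, reset run to 1
  Position 12 ('c'): continues run of 'c', length=2
  Position 13 ('b'): new char, reset run to 1
Longest run: 'c' with length 2

2


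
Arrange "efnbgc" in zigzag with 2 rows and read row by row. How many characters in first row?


Zigzag "efnbgc" into 2 rows:
Placing characters:
  'e' => row 0
  'f' => row 1
  'n' => row 0
  'b' => row 1
  'g' => row 0
  'c' => row 1
Rows:
  Row 0: "eng"
  Row 1: "fbc"
First row length: 3

3


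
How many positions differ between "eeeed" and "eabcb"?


Comparing "eeeed" and "eabcb" position by position:
  Position 0: 'e' vs 'e' => same
  Position 1: 'e' vs 'a' => DIFFER
  Position 2: 'e' vs 'b' => DIFFER
  Position 3: 'e' vs 'c' => DIFFER
  Position 4: 'd' vs 'b' => DIFFER
Positions that differ: 4

4


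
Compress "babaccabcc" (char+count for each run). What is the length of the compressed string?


Input: babaccabcc
Runs:
  'b' x 1 => "b1"
  'a' x 1 => "a1"
  'b' x 1 => "b1"
  'a' x 1 => "a1"
  'c' x 2 => "c2"
  'a' x 1 => "a1"
  'b' x 1 => "b1"
  'c' x 2 => "c2"
Compressed: "b1a1b1a1c2a1b1c2"
Compressed length: 16

16


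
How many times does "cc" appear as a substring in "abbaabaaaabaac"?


Searching for "cc" in "abbaabaaaabaac"
Scanning each position:
  Position 0: "ab" => no
  Position 1: "bb" => no
  Position 2: "ba" => no
  Position 3: "aa" => no
  Position 4: "ab" => no
  Position 5: "ba" => no
  Position 6: "aa" => no
  Position 7: "aa" => no
  Position 8: "aa" => no
  Position 9: "ab" => no
  Position 10: "ba" => no
  Position 11: "aa" => no
  Position 12: "ac" => no
Total occurrences: 0

0


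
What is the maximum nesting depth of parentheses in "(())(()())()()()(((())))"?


Input: "(())(()())()()()(((())))"
Tracking depth:
  Position 0 '(': depth becomes 1
  Position 1 '(': depth becomes 2
  Position 2 ')': depth becomes 1
  Position 3 ')': depth becomes 0
  Position 4 '(': depth becomes 1
  Position 5 '(': depth becomes 2
  Position 6 ')': depth becomes 1
  Position 7 '(': depth becomes 2
  Position 8 ')': depth becomes 1
  Position 9 ')': depth becomes 0
  Position 10 '(': depth becomes 1
  Position 11 ')': depth becomes 0
  Position 12 '(': depth becomes 1
  Position 13 ')': depth becomes 0
  Position 14 '(': depth becomes 1
  Position 15 ')': depth becomes 0
  Position 16 '(': depth becomes 1
  Position 17 '(': depth becomes 2
  Position 18 '(': depth becomes 3
  Position 19 '(': depth becomes 4
  Position 20 ')': depth becomes 3
  Position 21 ')': depth becomes 2
  Position 22 ')': depth becomes 1
  Position 23 ')': depth becomes 0
Maximum depth reached: 4

4


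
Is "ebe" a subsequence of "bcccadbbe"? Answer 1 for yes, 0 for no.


Check if "ebe" is a subsequence of "bcccadbbe"
Greedy scan:
  Position 0 ('b'): no match needed
  Position 1 ('c'): no match needed
  Position 2 ('c'): no match needed
  Position 3 ('c'): no match needed
  Position 4 ('a'): no match needed
  Position 5 ('d'): no match needed
  Position 6 ('b'): no match needed
  Position 7 ('b'): no match needed
  Position 8 ('e'): matches sub[0] = 'e'
Only matched 1/3 characters => not a subsequence

0


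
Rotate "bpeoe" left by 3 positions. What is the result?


Input: "bpeoe", rotate left by 3
First 3 characters: "bpe"
Remaining characters: "oe"
Concatenate remaining + first: "oe" + "bpe" = "oebpe"

oebpe


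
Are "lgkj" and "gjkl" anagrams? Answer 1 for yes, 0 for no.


Strings: "lgkj", "gjkl"
Sorted first:  gjkl
Sorted second: gjkl
Sorted forms match => anagrams

1


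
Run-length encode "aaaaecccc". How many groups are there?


Input: aaaaecccc
Scanning for consecutive runs:
  Group 1: 'a' x 4 (positions 0-3)
  Group 2: 'e' x 1 (positions 4-4)
  Group 3: 'c' x 4 (positions 5-8)
Total groups: 3

3


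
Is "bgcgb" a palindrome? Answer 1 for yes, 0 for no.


Input: bgcgb
Reversed: bgcgb
  Compare pos 0 ('b') with pos 4 ('b'): match
  Compare pos 1 ('g') with pos 3 ('g'): match
Result: palindrome

1


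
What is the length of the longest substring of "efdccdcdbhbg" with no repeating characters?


Input: "efdccdcdbhbg"
Sliding window (track last position of each char):
  Position 0 ('e'): window [0,0] length 1 -- new best
  Position 1 ('f'): window [0,1] length 2 -- new best
  Position 2 ('d'): window [0,2] length 3 -- new best
  Position 3 ('c'): window [0,3] length 4 -- new best
  Position 4 ('c'): repeat (last at 3), move window start to 4
  Position 4 ('c'): window [4,4] length 1
  Position 5 ('d'): window [4,5] length 2
  Position 6 ('c'): repeat (last at 4), move window start to 5
  Position 6 ('c'): window [5,6] length 2
  Position 7 ('d'): repeat (last at 5), move window start to 6
  Position 7 ('d'): window [6,7] length 2
  Position 8 ('b'): window [6,8] length 3
  Position 9 ('h'): window [6,9] length 4
  Position 10 ('b'): repeat (last at 8), move window start to 9
  Position 10 ('b'): window [9,10] length 2
  Position 11 ('g'): window [9,11] length 3
Longest substring with no repeats: "efdc" with length 4

4


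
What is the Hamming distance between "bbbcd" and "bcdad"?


Comparing "bbbcd" and "bcdad" position by position:
  Position 0: 'b' vs 'b' => same
  Position 1: 'b' vs 'c' => differ
  Position 2: 'b' vs 'd' => differ
  Position 3: 'c' vs 'a' => differ
  Position 4: 'd' vs 'd' => same
Total differences (Hamming distance): 3

3


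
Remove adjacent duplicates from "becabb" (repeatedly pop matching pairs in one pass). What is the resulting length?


Input: becabb
Stack-based adjacent duplicate removal:
  Read 'b': push. Stack: b
  Read 'e': push. Stack: be
  Read 'c': push. Stack: bec
  Read 'a': push. Stack: beca
  Read 'b': push. Stack: becab
  Read 'b': matches stack top 'b' => pop. Stack: beca
Final stack: "beca" (length 4)

4


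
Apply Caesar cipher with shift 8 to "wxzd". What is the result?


Caesar cipher: shift "wxzd" by 8
  'w' (pos 22) + 8 = pos 4 = 'e'
  'x' (pos 23) + 8 = pos 5 = 'f'
  'z' (pos 25) + 8 = pos 7 = 'h'
  'd' (pos 3) + 8 = pos 11 = 'l'
Result: efhl

efhl


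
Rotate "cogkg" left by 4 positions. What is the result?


Input: "cogkg", rotate left by 4
First 4 characters: "cogk"
Remaining characters: "g"
Concatenate remaining + first: "g" + "cogk" = "gcogk"

gcogk


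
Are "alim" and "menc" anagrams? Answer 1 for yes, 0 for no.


Strings: "alim", "menc"
Sorted first:  ailm
Sorted second: cemn
Differ at position 0: 'a' vs 'c' => not anagrams

0


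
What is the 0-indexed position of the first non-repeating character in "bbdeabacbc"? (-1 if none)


Input: bbdeabacbc
Character frequencies:
  'a': 2
  'b': 4
  'c': 2
  'd': 1
  'e': 1
Scanning left to right for freq == 1:
  Position 0 ('b'): freq=4, skip
  Position 1 ('b'): freq=4, skip
  Position 2 ('d'): unique! => answer = 2

2


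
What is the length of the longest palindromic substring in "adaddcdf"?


Input: "adaddcdf"
Checking substrings for palindromes:
  [0:3] "ada" (len 3) => palindrome
  [1:4] "dad" (len 3) => palindrome
  [4:7] "dcd" (len 3) => palindrome
  [3:5] "dd" (len 2) => palindrome
Longest palindromic substring: "ada" with length 3

3


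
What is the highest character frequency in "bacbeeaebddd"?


Input: bacbeeaebddd
Character counts:
  'a': 2
  'b': 3
  'c': 1
  'd': 3
  'e': 3
Maximum frequency: 3

3


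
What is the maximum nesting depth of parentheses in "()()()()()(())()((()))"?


Input: "()()()()()(())()((()))"
Tracking depth:
  Position 0 '(': depth becomes 1
  Position 1 ')': depth becomes 0
  Position 2 '(': depth becomes 1
  Position 3 ')': depth becomes 0
  Position 4 '(': depth becomes 1
  Position 5 ')': depth becomes 0
  Position 6 '(': depth becomes 1
  Position 7 ')': depth becomes 0
  Position 8 '(': depth becomes 1
  Position 9 ')': depth becomes 0
  Position 10 '(': depth becomes 1
  Position 11 '(': depth becomes 2
  Position 12 ')': depth becomes 1
  Position 13 ')': depth becomes 0
  Position 14 '(': depth becomes 1
  Position 15 ')': depth becomes 0
  Position 16 '(': depth becomes 1
  Position 17 '(': depth becomes 2
  Position 18 '(': depth becomes 3
  Position 19 ')': depth becomes 2
  Position 20 ')': depth becomes 1
  Position 21 ')': depth becomes 0
Maximum depth reached: 3

3


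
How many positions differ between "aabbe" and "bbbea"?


Comparing "aabbe" and "bbbea" position by position:
  Position 0: 'a' vs 'b' => DIFFER
  Position 1: 'a' vs 'b' => DIFFER
  Position 2: 'b' vs 'b' => same
  Position 3: 'b' vs 'e' => DIFFER
  Position 4: 'e' vs 'a' => DIFFER
Positions that differ: 4

4


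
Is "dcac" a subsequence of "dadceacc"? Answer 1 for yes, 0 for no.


Check if "dcac" is a subsequence of "dadceacc"
Greedy scan:
  Position 0 ('d'): matches sub[0] = 'd'
  Position 1 ('a'): no match needed
  Position 2 ('d'): no match needed
  Position 3 ('c'): matches sub[1] = 'c'
  Position 4 ('e'): no match needed
  Position 5 ('a'): matches sub[2] = 'a'
  Position 6 ('c'): matches sub[3] = 'c'
  Position 7 ('c'): no match needed
All 4 characters matched => is a subsequence

1


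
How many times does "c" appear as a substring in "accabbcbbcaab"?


Searching for "c" in "accabbcbbcaab"
Scanning each position:
  Position 0: "a" => no
  Position 1: "c" => MATCH
  Position 2: "c" => MATCH
  Position 3: "a" => no
  Position 4: "b" => no
  Position 5: "b" => no
  Position 6: "c" => MATCH
  Position 7: "b" => no
  Position 8: "b" => no
  Position 9: "c" => MATCH
  Position 10: "a" => no
  Position 11: "a" => no
  Position 12: "b" => no
Total occurrences: 4

4


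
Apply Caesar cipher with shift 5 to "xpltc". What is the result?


Caesar cipher: shift "xpltc" by 5
  'x' (pos 23) + 5 = pos 2 = 'c'
  'p' (pos 15) + 5 = pos 20 = 'u'
  'l' (pos 11) + 5 = pos 16 = 'q'
  't' (pos 19) + 5 = pos 24 = 'y'
  'c' (pos 2) + 5 = pos 7 = 'h'
Result: cuqyh

cuqyh


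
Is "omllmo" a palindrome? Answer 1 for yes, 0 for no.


Input: omllmo
Reversed: omllmo
  Compare pos 0 ('o') with pos 5 ('o'): match
  Compare pos 1 ('m') with pos 4 ('m'): match
  Compare pos 2 ('l') with pos 3 ('l'): match
Result: palindrome

1


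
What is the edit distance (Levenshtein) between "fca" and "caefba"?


Computing edit distance: "fca" -> "caefba"
DP table:
           c    a    e    f    b    a
      0    1    2    3    4    5    6
  f   1    1    2    3    3    4    5
  c   2    1    2    3    4    4    5
  a   3    2    1    2    3    4    4
Edit distance = dp[3][6] = 4

4


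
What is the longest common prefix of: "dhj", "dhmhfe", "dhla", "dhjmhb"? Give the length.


Words: dhj, dhmhfe, dhla, dhjmhb
  Position 0: all 'd' => match
  Position 1: all 'h' => match
  Position 2: ('j', 'm', 'l', 'j') => mismatch, stop
LCP = "dh" (length 2)

2


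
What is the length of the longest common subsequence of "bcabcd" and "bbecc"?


LCS of "bcabcd" and "bbecc"
DP table:
           b    b    e    c    c
      0    0    0    0    0    0
  b   0    1    1    1    1    1
  c   0    1    1    1    2    2
  a   0    1    1    1    2    2
  b   0    1    2    2    2    2
  c   0    1    2    2    3    3
  d   0    1    2    2    3    3
LCS length = dp[6][5] = 3

3


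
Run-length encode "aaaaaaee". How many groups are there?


Input: aaaaaaee
Scanning for consecutive runs:
  Group 1: 'a' x 6 (positions 0-5)
  Group 2: 'e' x 2 (positions 6-7)
Total groups: 2

2


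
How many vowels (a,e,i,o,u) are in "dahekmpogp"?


Input: dahekmpogp
Checking each character:
  'd' at position 0: consonant
  'a' at position 1: vowel (running total: 1)
  'h' at position 2: consonant
  'e' at position 3: vowel (running total: 2)
  'k' at position 4: consonant
  'm' at position 5: consonant
  'p' at position 6: consonant
  'o' at position 7: vowel (running total: 3)
  'g' at position 8: consonant
  'p' at position 9: consonant
Total vowels: 3

3


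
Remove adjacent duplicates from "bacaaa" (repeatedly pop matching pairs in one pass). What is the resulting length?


Input: bacaaa
Stack-based adjacent duplicate removal:
  Read 'b': push. Stack: b
  Read 'a': push. Stack: ba
  Read 'c': push. Stack: bac
  Read 'a': push. Stack: baca
  Read 'a': matches stack top 'a' => pop. Stack: bac
  Read 'a': push. Stack: baca
Final stack: "baca" (length 4)

4


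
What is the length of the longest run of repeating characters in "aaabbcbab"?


Input: "aaabbcbab"
Scanning for longest run:
  Position 1 ('a'): continues run of 'a', length=2
  Position 2 ('a'): continues run of 'a', length=3
  Position 3 ('b'): new char, reset run to 1
  Position 4 ('b'): continues run of 'b', length=2
  Position 5 ('c'): new char, reset run to 1
  Position 6 ('b'): new char, reset run to 1
  Position 7 ('a'): new char, reset run to 1
  Position 8 ('b'): new char, reset run to 1
Longest run: 'a' with length 3

3


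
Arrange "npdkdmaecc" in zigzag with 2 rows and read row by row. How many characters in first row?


Zigzag "npdkdmaecc" into 2 rows:
Placing characters:
  'n' => row 0
  'p' => row 1
  'd' => row 0
  'k' => row 1
  'd' => row 0
  'm' => row 1
  'a' => row 0
  'e' => row 1
  'c' => row 0
  'c' => row 1
Rows:
  Row 0: "nddac"
  Row 1: "pkmec"
First row length: 5

5


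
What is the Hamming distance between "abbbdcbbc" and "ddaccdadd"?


Comparing "abbbdcbbc" and "ddaccdadd" position by position:
  Position 0: 'a' vs 'd' => differ
  Position 1: 'b' vs 'd' => differ
  Position 2: 'b' vs 'a' => differ
  Position 3: 'b' vs 'c' => differ
  Position 4: 'd' vs 'c' => differ
  Position 5: 'c' vs 'd' => differ
  Position 6: 'b' vs 'a' => differ
  Position 7: 'b' vs 'd' => differ
  Position 8: 'c' vs 'd' => differ
Total differences (Hamming distance): 9

9


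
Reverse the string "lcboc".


Input: lcboc
Reading characters right to left:
  Position 4: 'c'
  Position 3: 'o'
  Position 2: 'b'
  Position 1: 'c'
  Position 0: 'l'
Reversed: cobcl

cobcl


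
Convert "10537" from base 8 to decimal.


Input: "10537" in base 8
Positional expansion:
  Digit '1' (value 1) x 8^4 = 4096
  Digit '0' (value 0) x 8^3 = 0
  Digit '5' (value 5) x 8^2 = 320
  Digit '3' (value 3) x 8^1 = 24
  Digit '7' (value 7) x 8^0 = 7
Sum = 4447

4447


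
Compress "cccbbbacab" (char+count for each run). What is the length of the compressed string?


Input: cccbbbacab
Runs:
  'c' x 3 => "c3"
  'b' x 3 => "b3"
  'a' x 1 => "a1"
  'c' x 1 => "c1"
  'a' x 1 => "a1"
  'b' x 1 => "b1"
Compressed: "c3b3a1c1a1b1"
Compressed length: 12

12


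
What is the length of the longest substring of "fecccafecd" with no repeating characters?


Input: "fecccafecd"
Sliding window (track last position of each char):
  Position 0 ('f'): window [0,0] length 1 -- new best
  Position 1 ('e'): window [0,1] length 2 -- new best
  Position 2 ('c'): window [0,2] length 3 -- new best
  Position 3 ('c'): repeat (last at 2), move window start to 3
  Position 3 ('c'): window [3,3] length 1
  Position 4 ('c'): repeat (last at 3), move window start to 4
  Position 4 ('c'): window [4,4] length 1
  Position 5 ('a'): window [4,5] length 2
  Position 6 ('f'): window [4,6] length 3
  Position 7 ('e'): window [4,7] length 4 -- new best
  Position 8 ('c'): repeat (last at 4), move window start to 5
  Position 8 ('c'): window [5,8] length 4
  Position 9 ('d'): window [5,9] length 5 -- new best
Longest substring with no repeats: "afecd" with length 5

5


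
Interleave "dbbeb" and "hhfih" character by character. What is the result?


Interleaving "dbbeb" and "hhfih":
  Position 0: 'd' from first, 'h' from second => "dh"
  Position 1: 'b' from first, 'h' from second => "bh"
  Position 2: 'b' from first, 'f' from second => "bf"
  Position 3: 'e' from first, 'i' from second => "ei"
  Position 4: 'b' from first, 'h' from second => "bh"
Result: dhbhbfeibh

dhbhbfeibh
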